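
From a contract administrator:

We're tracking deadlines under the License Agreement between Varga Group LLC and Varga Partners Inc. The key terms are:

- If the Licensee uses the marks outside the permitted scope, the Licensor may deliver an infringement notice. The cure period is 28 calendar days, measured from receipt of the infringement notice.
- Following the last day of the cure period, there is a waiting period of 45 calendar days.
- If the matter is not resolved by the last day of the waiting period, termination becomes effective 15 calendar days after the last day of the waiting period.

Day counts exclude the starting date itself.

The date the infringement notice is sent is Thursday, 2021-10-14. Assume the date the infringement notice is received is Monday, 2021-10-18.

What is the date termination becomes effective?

The last day of the cure period: 28 calendar days after 2021-10-18 is 2021-11-15.
The last day of the waiting period: 45 calendar days after 2021-11-15 is 2021-12-30.
The date termination becomes effective: 15 calendar days after 2021-12-30 is 2022-01-14.

2022-01-14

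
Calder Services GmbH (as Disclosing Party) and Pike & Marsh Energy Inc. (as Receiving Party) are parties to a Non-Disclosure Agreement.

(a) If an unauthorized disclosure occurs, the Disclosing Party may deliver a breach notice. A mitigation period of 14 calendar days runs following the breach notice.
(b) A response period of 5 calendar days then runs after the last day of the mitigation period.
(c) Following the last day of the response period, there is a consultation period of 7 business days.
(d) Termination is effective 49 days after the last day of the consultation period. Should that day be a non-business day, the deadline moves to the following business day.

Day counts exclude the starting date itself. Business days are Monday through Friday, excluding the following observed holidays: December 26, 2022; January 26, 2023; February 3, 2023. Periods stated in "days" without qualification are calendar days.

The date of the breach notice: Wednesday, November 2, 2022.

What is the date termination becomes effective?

January 18, 2023

Adding 14 calendar days to November 2, 2022 gives November 16, 2022, which is the last day of the mitigation period.
Adding 5 calendar days to November 16, 2022 gives November 21, 2022, which is the last day of the response period.
The last day of the consultation period: 7 business days after Monday, November 21, 2022, skipping weekends — Nov 22, Nov 23, Nov 24, Nov 25, Nov 28, Nov 29, Nov 30 — lands on Wednesday, November 30, 2022.
The date termination becomes effective: 49 calendar days after November 30, 2022 is January 18, 2023. January 18, 2023 is a Wednesday and is not a listed holiday, so no roll-forward applies.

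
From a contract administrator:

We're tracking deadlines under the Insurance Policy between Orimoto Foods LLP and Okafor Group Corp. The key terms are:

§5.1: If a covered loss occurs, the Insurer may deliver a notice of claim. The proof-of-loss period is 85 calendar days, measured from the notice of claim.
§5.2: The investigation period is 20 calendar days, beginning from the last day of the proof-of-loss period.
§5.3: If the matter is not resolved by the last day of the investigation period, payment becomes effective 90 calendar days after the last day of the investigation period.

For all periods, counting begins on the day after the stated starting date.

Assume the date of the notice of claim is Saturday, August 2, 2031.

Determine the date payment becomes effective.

February 13, 2032

The last day of the proof-of-loss period: 85 calendar days after August 2, 2031 is October 26, 2031.
Adding 20 calendar days to October 26, 2031 gives November 15, 2031, which is the last day of the investigation period.
The date payment becomes effective: November 15, 2031 + 90 days = February 13, 2032.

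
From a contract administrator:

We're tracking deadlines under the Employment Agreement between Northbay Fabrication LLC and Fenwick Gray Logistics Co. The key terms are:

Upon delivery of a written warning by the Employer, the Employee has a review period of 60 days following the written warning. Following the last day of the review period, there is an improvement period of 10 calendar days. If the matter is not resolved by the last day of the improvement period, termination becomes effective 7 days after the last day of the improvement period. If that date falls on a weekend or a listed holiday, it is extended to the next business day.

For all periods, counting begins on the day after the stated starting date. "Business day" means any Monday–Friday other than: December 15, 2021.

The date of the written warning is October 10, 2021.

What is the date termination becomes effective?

December 27, 2021

The last day of the review period: October 10, 2021 + 60 days = December 9, 2021.
The last day of the improvement period: 10 calendar days after December 9, 2021 is December 19, 2021.
The date termination becomes effective: 7 calendar days after December 19, 2021 is December 26, 2021. That falls on a Sunday, so it rolls to the next business day, Monday, December 27, 2021.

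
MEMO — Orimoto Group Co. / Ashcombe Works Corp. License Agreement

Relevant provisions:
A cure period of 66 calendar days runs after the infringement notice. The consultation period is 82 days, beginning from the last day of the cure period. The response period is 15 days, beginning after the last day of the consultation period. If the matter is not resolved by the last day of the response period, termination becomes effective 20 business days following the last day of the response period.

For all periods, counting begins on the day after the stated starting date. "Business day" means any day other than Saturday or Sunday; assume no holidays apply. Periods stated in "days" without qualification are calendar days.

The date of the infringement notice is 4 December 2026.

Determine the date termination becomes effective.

Adding 66 calendar days to 4 December 2026 gives 8 February 2027, which is the last day of the cure period.
The last day of the consultation period: 8 February 2027 + 82 days = 1 May 2027.
The last day of the response period: 15 calendar days after 1 May 2027 is 16 May 2027.
The date termination becomes effective: 20 business days after Sunday, 16 May 2027, skipping weekends — May 17, May 18, May 19, May 20, …, Jun 9, Jun 10, Jun 11 — lands on Friday, 11 June 2027.

11 June 2027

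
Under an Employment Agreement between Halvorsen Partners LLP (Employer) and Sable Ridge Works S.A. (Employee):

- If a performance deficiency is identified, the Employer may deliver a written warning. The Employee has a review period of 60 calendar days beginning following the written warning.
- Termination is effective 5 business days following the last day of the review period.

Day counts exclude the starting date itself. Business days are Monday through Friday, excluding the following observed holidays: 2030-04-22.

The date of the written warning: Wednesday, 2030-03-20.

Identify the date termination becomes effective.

2030-05-24

The last day of the review period: 2030-03-20 + 60 days = 2030-05-19.
The date termination becomes effective: counting 5 business days from Sunday, 2030-05-19 (May 20, May 21, May 22, May 23, May 24, skipping weekends) reaches Friday, 2030-05-24.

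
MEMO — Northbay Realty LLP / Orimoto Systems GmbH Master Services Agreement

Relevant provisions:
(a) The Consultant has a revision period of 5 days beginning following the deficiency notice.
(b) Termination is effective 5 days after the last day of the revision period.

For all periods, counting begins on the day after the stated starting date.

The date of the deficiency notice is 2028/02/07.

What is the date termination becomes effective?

The last day of the revision period: 5 calendar days after 2028/02/07 is 2028/02/12.
Adding 5 calendar days to 2028/02/12 gives 2028/02/17, which is the date termination becomes effective.

2028/02/17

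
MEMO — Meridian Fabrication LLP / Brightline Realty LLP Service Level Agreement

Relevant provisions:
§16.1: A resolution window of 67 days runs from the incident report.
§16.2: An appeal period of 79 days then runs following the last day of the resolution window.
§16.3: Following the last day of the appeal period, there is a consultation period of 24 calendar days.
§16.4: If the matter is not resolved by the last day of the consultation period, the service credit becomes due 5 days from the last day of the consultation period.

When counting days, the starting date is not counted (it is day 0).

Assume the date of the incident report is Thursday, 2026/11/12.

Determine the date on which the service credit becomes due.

The last day of the resolution window: 67 calendar days after 2026/11/12 is 2027/01/18.
The last day of the appeal period: 79 calendar days after 2027/01/18 is 2027/04/07.
The last day of the consultation period: 2027/04/07 + 24 days = 2027/05/01.
The date on which the service credit becomes due: 5 calendar days after 2027/05/01 is 2027/05/06.

2027/05/06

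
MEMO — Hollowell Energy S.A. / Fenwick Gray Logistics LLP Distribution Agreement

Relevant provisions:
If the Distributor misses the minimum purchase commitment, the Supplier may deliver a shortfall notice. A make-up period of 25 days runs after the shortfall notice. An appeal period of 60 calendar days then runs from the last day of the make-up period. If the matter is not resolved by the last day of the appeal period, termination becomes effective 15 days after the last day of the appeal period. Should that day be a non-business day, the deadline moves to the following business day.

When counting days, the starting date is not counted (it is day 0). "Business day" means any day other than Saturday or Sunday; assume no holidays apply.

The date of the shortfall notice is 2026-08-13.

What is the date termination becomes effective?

2026-11-23

The last day of the make-up period: 25 calendar days after 2026-08-13 is 2026-09-07.
Adding 60 calendar days to 2026-09-07 gives 2026-11-06, which is the last day of the appeal period.
The date termination becomes effective: 15 calendar days after 2026-11-06 is 2026-11-21. That falls on a Saturday, so it rolls to the next business day, Monday, 2026-11-23.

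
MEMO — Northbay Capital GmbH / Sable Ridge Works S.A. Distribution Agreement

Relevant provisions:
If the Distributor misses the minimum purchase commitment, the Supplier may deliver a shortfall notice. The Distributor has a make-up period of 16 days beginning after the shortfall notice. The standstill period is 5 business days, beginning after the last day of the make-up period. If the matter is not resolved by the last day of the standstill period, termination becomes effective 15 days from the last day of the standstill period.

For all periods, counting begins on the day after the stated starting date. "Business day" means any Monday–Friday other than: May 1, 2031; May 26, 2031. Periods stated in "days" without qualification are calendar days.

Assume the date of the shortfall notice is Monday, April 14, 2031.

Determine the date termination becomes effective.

May 23, 2031

The last day of the make-up period: April 14, 2031 + 16 days = April 30, 2031.
The last day of the standstill period: 5 business days after Wednesday, April 30, 2031, skipping weekends and the listed holiday on May 1 — May 2, May 5, May 6, May 7, May 8 — lands on Thursday, May 8, 2031.
Adding 15 calendar days to May 8, 2031 gives May 23, 2031, which is the date termination becomes effective.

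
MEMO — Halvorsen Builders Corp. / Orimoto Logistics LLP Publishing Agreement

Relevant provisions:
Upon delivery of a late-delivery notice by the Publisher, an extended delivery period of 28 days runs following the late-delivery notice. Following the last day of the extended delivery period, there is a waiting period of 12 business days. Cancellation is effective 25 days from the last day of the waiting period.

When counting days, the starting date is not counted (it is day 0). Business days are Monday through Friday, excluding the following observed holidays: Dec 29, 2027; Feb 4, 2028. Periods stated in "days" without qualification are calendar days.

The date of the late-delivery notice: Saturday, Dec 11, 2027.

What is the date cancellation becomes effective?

The last day of the extended delivery period: Dec 11, 2027 + 28 days = Jan 8, 2028.
The last day of the waiting period: 12 business days after Saturday, Jan 8, 2028, skipping weekends — Jan 10, Jan 11, Jan 12, Jan 13, …, Jan 21, Jan 24, Jan 25 — lands on Tuesday, Jan 25, 2028.
The date cancellation becomes effective: 25 calendar days after Jan 25, 2028 is Feb 19, 2028.

Feb 19, 2028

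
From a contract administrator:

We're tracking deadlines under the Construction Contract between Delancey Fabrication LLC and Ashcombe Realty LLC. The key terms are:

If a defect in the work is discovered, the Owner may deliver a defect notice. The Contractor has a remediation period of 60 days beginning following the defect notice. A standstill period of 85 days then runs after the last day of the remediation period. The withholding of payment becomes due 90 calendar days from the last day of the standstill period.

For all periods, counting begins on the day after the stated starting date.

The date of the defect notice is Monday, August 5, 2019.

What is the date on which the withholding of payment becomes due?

March 27, 2020

The last day of the remediation period: August 5, 2019 + 60 days = October 4, 2019.
The last day of the standstill period: October 4, 2019 + 85 days = December 28, 2019.
The date on which the withholding of payment becomes due: 90 calendar days after December 28, 2019 is March 27, 2020.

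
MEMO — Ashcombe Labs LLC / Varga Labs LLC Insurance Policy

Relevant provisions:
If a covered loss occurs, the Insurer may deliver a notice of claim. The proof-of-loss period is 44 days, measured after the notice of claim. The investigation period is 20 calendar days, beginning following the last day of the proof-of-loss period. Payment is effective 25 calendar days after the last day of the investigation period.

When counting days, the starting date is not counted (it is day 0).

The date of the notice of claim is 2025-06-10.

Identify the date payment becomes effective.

2025-09-07

The last day of the proof-of-loss period: 2025-06-10 + 44 days = 2025-07-24.
The last day of the investigation period: 20 calendar days after 2025-07-24 is 2025-08-13.
The date payment becomes effective: 25 calendar days after 2025-08-13 is 2025-09-07.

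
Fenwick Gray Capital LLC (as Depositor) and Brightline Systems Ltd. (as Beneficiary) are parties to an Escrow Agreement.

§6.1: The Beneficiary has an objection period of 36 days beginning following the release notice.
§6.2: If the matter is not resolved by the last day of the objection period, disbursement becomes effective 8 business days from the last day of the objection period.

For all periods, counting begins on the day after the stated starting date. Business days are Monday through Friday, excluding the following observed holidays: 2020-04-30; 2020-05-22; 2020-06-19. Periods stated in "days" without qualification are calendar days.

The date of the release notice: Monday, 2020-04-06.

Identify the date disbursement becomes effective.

2020-05-25

Adding 36 calendar days to 2020-04-06 gives 2020-05-12, which is the last day of the objection period.
The date disbursement becomes effective: counting 8 business days from Tuesday, 2020-05-12 (May 13, May 14, May 15, May 18, May 19, May 20, May 21, May 25, skipping weekends and the listed holiday on May 22) reaches Monday, 2020-05-25.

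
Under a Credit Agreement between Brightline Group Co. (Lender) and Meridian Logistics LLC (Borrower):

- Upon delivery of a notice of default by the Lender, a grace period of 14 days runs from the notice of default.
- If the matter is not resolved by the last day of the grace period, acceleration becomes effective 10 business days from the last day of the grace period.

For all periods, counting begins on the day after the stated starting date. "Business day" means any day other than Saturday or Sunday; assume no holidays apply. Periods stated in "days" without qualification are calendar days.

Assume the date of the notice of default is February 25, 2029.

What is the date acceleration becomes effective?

The last day of the grace period: 14 calendar days after February 25, 2029 is March 11, 2029.
The date acceleration becomes effective: counting 10 business days from Sunday, March 11, 2029 (Mar 12, Mar 13, Mar 14, Mar 15, Mar 16, Mar 19, Mar 20, Mar 21, Mar 22, Mar 23, skipping weekends) reaches Friday, March 23, 2029.

March 23, 2029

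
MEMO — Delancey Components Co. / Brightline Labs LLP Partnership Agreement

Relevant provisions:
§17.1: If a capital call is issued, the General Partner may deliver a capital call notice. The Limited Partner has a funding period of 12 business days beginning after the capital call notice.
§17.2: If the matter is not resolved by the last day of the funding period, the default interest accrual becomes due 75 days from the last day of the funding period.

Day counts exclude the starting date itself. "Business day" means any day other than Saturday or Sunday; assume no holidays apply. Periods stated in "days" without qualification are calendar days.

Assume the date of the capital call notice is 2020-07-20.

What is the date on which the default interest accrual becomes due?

2020-10-19

From Monday, 2020-07-20, 12 business days (Jul 21, Jul 22, Jul 23, Jul 24, …, Aug 3, Aug 4, Aug 5, skipping weekends) brings us to Wednesday, 2020-08-05, which is the last day of the funding period.
Adding 75 calendar days to 2020-08-05 gives 2020-10-19, which is the date on which the default interest accrual becomes due.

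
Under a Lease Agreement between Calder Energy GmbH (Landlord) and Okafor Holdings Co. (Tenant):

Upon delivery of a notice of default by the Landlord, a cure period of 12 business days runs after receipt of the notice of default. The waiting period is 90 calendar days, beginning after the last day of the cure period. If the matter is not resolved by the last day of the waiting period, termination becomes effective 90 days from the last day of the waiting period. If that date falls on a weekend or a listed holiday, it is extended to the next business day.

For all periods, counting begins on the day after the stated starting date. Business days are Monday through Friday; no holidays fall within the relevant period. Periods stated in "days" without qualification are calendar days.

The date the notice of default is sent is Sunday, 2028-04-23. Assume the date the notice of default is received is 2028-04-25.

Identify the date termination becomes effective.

The last day of the cure period: 12 business days after Tuesday, 2028-04-25, skipping weekends — Apr 26, Apr 27, Apr 28, May 1, …, May 9, May 10, May 11 — lands on Thursday, 2028-05-11.
The last day of the waiting period: 2028-05-11 + 90 days = 2028-08-09.
The date termination becomes effective: 2028-08-09 + 90 days = 2028-11-07. 2028-11-07 is a Tuesday, so no roll-forward applies.

2028-11-07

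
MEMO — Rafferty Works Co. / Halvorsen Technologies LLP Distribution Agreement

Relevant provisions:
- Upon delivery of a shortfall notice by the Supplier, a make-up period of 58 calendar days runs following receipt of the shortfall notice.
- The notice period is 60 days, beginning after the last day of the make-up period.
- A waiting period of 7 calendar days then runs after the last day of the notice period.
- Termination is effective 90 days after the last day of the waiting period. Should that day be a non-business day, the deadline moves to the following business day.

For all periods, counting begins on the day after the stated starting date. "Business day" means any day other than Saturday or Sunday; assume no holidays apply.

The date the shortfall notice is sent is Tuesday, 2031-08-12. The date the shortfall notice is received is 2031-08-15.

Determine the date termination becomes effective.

The last day of the make-up period: 58 calendar days after 2031-08-15 is 2031-10-12.
Adding 60 calendar days to 2031-10-12 gives 2031-12-11, which is the last day of the notice period.
Adding 7 calendar days to 2031-12-11 gives 2031-12-18, which is the last day of the waiting period.
The date termination becomes effective: 2031-12-18 + 90 days = 2032-03-17. 2032-03-17 is a Wednesday, so no roll-forward applies.

2032-03-17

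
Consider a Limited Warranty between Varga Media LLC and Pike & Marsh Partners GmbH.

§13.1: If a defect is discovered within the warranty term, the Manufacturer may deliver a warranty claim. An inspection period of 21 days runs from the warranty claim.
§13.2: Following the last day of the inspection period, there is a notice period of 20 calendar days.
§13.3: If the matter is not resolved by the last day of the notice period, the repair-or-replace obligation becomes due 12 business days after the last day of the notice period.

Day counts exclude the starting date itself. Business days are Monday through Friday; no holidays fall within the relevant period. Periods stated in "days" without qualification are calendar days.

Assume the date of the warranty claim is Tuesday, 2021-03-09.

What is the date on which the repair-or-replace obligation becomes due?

2021-05-05

The last day of the inspection period: 21 calendar days after 2021-03-09 is 2021-03-30.
The last day of the notice period: 20 calendar days after 2021-03-30 is 2021-04-19.
The date on which the repair-or-replace obligation becomes due: counting 12 business days from Monday, 2021-04-19 (Apr 20, Apr 21, Apr 22, Apr 23, …, May 3, May 4, May 5, skipping weekends) reaches Wednesday, 2021-05-05.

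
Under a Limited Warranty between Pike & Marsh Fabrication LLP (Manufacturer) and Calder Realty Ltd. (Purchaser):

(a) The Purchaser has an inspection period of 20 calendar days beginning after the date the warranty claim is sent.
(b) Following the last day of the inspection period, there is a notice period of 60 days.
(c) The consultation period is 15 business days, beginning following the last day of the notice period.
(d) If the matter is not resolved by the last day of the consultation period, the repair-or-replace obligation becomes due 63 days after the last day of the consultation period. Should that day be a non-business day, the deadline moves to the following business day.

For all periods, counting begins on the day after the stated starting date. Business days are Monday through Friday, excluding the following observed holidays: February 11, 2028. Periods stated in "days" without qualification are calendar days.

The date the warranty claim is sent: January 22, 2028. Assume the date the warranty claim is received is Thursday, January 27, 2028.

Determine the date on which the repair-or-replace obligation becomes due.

The last day of the inspection period: 20 calendar days after January 22, 2028 is February 11, 2028.
Adding 60 calendar days to February 11, 2028 gives April 11, 2028, which is the last day of the notice period.
The last day of the consultation period: 15 business days after Tuesday, April 11, 2028, skipping weekends — Apr 12, Apr 13, Apr 14, Apr 17, …, Apr 28, May 1, May 2 — lands on Tuesday, May 2, 2028.
Adding 63 calendar days to May 2, 2028 gives July 4, 2028, which is the date on which the repair-or-replace obligation becomes due. July 4, 2028 is a Tuesday and is not a listed holiday, so no roll-forward applies.

July 4, 2028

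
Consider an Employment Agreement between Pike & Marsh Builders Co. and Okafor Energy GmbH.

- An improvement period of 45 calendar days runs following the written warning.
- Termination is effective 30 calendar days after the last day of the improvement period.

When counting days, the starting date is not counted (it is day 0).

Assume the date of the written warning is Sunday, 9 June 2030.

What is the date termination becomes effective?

The last day of the improvement period: 45 calendar days after 9 June 2030 is 24 July 2030.
The date termination becomes effective: 24 July 2030 + 30 days = 23 August 2030.

23 August 2030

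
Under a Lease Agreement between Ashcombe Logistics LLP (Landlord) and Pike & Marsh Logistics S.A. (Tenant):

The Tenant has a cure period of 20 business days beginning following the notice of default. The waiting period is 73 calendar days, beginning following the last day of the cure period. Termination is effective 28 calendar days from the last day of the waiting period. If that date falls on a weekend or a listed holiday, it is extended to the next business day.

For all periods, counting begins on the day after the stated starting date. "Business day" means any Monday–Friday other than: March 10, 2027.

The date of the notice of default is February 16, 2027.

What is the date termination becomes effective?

June 28, 2027

The last day of the cure period: counting 20 business days from Tuesday, February 16, 2027 (Feb 17, Feb 18, Feb 19, Feb 22, …, Mar 15, Mar 16, Mar 17, skipping weekends and the listed holiday on Mar 10) reaches Wednesday, March 17, 2027.
The last day of the waiting period: March 17, 2027 + 73 days = May 29, 2027.
Adding 28 calendar days to May 29, 2027 gives June 26, 2027, which is the date termination becomes effective. That falls on a Saturday, so it rolls to the next business day, Monday, June 28, 2027.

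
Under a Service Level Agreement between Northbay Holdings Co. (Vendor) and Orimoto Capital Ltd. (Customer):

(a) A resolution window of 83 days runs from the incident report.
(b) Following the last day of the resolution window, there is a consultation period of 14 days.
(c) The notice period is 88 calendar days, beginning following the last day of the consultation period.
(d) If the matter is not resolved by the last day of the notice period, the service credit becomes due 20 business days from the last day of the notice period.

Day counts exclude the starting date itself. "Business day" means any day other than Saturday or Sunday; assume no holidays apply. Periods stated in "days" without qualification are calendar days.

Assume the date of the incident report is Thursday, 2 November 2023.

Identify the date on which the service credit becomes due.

The last day of the resolution window: 83 calendar days after 2 November 2023 is 24 January 2024.
Adding 14 calendar days to 24 January 2024 gives 7 February 2024, which is the last day of the consultation period.
The last day of the notice period: 7 February 2024 + 88 days = 5 May 2024.
The date on which the service credit becomes due: 20 business days after Sunday, 5 May 2024, skipping weekends — May 6, May 7, May 8, May 9, …, May 29, May 30, May 31 — lands on Friday, 31 May 2024.

31 May 2024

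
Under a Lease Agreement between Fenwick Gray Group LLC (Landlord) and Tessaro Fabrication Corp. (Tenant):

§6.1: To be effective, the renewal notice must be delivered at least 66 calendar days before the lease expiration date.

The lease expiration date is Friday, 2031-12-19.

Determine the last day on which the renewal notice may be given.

2031-10-14

Counting back 66 calendar days from 2031-12-19 gives 2031-10-14.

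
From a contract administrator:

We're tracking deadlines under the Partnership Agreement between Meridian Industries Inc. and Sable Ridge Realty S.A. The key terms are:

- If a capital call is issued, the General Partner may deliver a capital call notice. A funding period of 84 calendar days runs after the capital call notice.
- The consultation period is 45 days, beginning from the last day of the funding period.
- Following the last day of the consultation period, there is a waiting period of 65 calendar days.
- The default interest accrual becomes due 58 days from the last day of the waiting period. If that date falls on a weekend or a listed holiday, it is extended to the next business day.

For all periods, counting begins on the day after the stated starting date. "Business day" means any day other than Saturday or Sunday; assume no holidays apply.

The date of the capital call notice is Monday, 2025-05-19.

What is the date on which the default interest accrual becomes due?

The last day of the funding period: 84 calendar days after 2025-05-19 is 2025-08-11.
Adding 45 calendar days to 2025-08-11 gives 2025-09-25, which is the last day of the consultation period.
The last day of the waiting period: 2025-09-25 + 65 days = 2025-11-29.
The date on which the default interest accrual becomes due: 2025-11-29 + 58 days = 2026-01-26. 2026-01-26 is a Monday, so no roll-forward applies.

2026-01-26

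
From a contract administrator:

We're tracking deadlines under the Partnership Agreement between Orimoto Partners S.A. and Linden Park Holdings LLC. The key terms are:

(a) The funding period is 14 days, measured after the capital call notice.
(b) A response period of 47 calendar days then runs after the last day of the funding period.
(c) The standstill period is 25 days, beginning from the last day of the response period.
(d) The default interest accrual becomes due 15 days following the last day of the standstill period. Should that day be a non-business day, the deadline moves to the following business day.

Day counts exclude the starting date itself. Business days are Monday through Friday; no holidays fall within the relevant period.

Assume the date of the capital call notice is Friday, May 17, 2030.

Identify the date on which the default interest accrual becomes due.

August 26, 2030

The last day of the funding period: May 17, 2030 + 14 days = May 31, 2030.
Adding 47 calendar days to May 31, 2030 gives July 17, 2030, which is the last day of the response period.
The last day of the standstill period: 25 calendar days after July 17, 2030 is August 11, 2030.
The date on which the default interest accrual becomes due: August 11, 2030 + 15 days = August 26, 2030. August 26, 2030 is a Monday, so no roll-forward applies.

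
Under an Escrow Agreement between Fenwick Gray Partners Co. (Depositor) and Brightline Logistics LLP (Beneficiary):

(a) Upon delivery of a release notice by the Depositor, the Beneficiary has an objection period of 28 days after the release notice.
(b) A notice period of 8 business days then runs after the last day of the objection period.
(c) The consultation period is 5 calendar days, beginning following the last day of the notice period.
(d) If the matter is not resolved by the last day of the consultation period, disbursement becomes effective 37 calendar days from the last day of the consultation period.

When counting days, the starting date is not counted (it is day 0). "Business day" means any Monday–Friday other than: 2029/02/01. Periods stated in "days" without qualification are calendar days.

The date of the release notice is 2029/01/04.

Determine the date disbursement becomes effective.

Adding 28 calendar days to 2029/01/04 gives 2029/02/01, which is the last day of the objection period.
From Thursday, 2029/02/01, 8 business days (Feb 2, Feb 5, Feb 6, Feb 7, Feb 8, Feb 9, Feb 12, Feb 13, skipping weekends) brings us to Tuesday, 2029/02/13, which is the last day of the notice period.
The last day of the consultation period: 2029/02/13 + 5 days = 2029/02/18.
The date disbursement becomes effective: 37 calendar days after 2029/02/18 is 2029/03/27.

2029/03/27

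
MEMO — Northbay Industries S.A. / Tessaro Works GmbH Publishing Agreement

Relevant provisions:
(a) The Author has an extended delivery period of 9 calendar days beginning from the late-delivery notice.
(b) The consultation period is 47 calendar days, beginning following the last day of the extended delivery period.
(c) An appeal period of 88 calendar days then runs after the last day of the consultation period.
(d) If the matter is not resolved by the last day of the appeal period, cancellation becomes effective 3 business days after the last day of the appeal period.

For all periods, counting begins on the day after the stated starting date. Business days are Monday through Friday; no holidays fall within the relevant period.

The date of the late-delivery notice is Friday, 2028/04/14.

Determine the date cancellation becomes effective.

2028/09/08

Adding 9 calendar days to 2028/04/14 gives 2028/04/23, which is the last day of the extended delivery period.
Adding 47 calendar days to 2028/04/23 gives 2028/06/09, which is the last day of the consultation period.
Adding 88 calendar days to 2028/06/09 gives 2028/09/05, which is the last day of the appeal period.
From Tuesday, 2028/09/05, 3 business days (Sep 6, Sep 7, Sep 8, skipping weekends) brings us to Friday, 2028/09/08, which is the date cancellation becomes effective.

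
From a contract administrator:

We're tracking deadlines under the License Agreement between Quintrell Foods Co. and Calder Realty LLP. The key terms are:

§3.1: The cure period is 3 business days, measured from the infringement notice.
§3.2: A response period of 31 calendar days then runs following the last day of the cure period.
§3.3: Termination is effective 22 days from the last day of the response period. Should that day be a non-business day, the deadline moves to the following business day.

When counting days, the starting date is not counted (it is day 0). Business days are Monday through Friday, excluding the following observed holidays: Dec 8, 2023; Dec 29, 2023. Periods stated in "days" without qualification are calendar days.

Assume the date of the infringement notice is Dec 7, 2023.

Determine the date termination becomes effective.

Feb 5, 2024

The last day of the cure period: counting 3 business days from Thursday, Dec 7, 2023 (Dec 11, Dec 12, Dec 13, skipping weekends and the listed holiday on Dec 8) reaches Wednesday, Dec 13, 2023.
The last day of the response period: Dec 13, 2023 + 31 days = Jan 13, 2024.
The date termination becomes effective: 22 calendar days after Jan 13, 2024 is Feb 4, 2024. That falls on a Sunday, so it rolls to the next business day, Monday, Feb 5, 2024.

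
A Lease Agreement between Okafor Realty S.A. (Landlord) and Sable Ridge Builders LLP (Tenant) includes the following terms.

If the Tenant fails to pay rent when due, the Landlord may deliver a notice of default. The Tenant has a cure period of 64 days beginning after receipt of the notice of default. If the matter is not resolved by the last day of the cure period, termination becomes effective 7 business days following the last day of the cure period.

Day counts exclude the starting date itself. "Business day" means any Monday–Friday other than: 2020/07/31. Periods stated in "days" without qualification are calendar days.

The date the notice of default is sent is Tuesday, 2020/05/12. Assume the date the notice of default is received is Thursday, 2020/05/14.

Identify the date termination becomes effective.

The last day of the cure period: 64 calendar days after 2020/05/14 is 2020/07/17.
The date termination becomes effective: 7 business days after Friday, 2020/07/17, skipping weekends — Jul 20, Jul 21, Jul 22, Jul 23, Jul 24, Jul 27, Jul 28 — lands on Tuesday, 2020/07/28.

2020/07/28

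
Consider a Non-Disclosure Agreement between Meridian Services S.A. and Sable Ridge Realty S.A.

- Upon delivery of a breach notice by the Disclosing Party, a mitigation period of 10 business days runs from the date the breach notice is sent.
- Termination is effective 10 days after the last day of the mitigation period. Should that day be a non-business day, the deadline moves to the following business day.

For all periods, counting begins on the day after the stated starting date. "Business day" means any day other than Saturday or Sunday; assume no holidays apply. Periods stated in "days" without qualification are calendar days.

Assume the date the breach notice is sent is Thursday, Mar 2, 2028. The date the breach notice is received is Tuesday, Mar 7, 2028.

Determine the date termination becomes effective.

Mar 27, 2028

From Thursday, Mar 2, 2028, 10 business days (Mar 3, Mar 6, Mar 7, Mar 8, Mar 9, Mar 10, Mar 13, Mar 14, Mar 15, Mar 16, skipping weekends) brings us to Thursday, Mar 16, 2028, which is the last day of the mitigation period.
The date termination becomes effective: 10 calendar days after Mar 16, 2028 is Mar 26, 2028. That falls on a Sunday, so it rolls to the next business day, Monday, Mar 27, 2028.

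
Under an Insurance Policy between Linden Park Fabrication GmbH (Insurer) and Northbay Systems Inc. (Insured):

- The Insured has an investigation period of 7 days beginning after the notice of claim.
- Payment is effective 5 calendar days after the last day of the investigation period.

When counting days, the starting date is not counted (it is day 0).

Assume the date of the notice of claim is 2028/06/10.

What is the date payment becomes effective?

The last day of the investigation period: 2028/06/10 + 7 days = 2028/06/17.
The date payment becomes effective: 2028/06/17 + 5 days = 2028/06/22.

2028/06/22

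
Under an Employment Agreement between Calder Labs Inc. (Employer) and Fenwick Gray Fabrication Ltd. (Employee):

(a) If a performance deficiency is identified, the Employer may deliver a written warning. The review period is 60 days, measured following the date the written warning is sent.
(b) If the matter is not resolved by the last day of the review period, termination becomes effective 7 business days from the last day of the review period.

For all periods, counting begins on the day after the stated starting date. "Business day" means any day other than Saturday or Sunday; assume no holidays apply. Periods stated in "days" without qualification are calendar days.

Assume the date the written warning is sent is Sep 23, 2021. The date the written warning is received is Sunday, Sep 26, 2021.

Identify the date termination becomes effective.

The last day of the review period: 60 calendar days after Sep 23, 2021 is Nov 22, 2021.
The date termination becomes effective: 7 business days after Monday, Nov 22, 2021, skipping weekends — Nov 23, Nov 24, Nov 25, Nov 26, Nov 29, Nov 30, Dec 1 — lands on Wednesday, Dec 1, 2021.

Dec 1, 2021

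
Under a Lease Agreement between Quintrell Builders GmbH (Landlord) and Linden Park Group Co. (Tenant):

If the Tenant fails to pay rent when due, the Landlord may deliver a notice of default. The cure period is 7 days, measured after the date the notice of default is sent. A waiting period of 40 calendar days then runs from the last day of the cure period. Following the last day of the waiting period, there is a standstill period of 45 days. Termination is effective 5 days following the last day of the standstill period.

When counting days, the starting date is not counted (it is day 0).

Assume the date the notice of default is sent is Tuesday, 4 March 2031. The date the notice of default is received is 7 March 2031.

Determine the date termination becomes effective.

9 June 2031

The last day of the cure period: 4 March 2031 + 7 days = 11 March 2031.
The last day of the waiting period: 11 March 2031 + 40 days = 20 April 2031.
The last day of the standstill period: 20 April 2031 + 45 days = 4 June 2031.
The date termination becomes effective: 4 June 2031 + 5 days = 9 June 2031.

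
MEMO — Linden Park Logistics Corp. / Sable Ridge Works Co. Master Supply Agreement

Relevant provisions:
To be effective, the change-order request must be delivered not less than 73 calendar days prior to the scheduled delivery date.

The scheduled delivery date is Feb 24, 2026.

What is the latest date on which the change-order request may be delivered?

Dec 13, 2025

Counting back 73 calendar days from Feb 24, 2026 gives Dec 13, 2025.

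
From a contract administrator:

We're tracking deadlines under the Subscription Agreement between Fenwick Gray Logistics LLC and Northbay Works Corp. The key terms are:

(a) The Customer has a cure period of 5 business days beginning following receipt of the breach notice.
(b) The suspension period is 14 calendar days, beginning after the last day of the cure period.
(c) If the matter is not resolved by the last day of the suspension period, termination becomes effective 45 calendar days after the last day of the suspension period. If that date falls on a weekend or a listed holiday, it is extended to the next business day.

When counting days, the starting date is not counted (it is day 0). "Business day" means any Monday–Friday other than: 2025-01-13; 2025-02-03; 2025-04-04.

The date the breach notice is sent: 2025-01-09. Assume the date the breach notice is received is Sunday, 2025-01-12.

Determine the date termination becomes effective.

2025-03-20

From Sunday, 2025-01-12, 5 business days (Jan 14, Jan 15, Jan 16, Jan 17, Jan 20, skipping weekends and the listed holiday on Jan 13) brings us to Monday, 2025-01-20, which is the last day of the cure period.
Adding 14 calendar days to 2025-01-20 gives 2025-02-03, which is the last day of the suspension period.
Adding 45 calendar days to 2025-02-03 gives 2025-03-20, which is the date termination becomes effective. 2025-03-20 is a Thursday and is not a listed holiday, so no roll-forward applies.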